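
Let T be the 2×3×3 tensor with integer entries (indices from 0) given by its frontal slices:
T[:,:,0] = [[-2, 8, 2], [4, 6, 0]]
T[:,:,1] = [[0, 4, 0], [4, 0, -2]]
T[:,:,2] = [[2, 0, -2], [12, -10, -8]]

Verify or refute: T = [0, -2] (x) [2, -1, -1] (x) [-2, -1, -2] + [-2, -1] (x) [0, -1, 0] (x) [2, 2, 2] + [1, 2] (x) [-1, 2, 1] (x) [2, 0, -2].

Yes

Reconstruct entrywise from the claimed factors. For example, T[0,1,2] = 0 and Σₗ aₗ[0]bₗ[1]cₗ[2] = (0)·(-1)·(-2) + (-2)·(-1)·(2) + (1)·(2)·(-2) = 0; checking all 18 entries, every one matches. The claim holds.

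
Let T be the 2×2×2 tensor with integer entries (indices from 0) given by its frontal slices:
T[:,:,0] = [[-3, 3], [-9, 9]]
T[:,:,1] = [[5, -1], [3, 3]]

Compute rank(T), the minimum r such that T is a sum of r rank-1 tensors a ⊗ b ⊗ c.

Lower bound: the mode-1 unfolding of T (rows indexed by i, columns by (j,k) = (0,0), (0,1), (1,0), (1,1)) is [[-3, 5, 3, -1], [-9, 3, 9, 3]].
There the 2×2 minor on rows i ∈ {0, 1}, columns (j,k) ∈ {(0,0), (0,1)} is det [[-3, 5], [-9, 3]] = 36 ≠ 0, so this unfolding has rank ≥ 2; CP rank is at least every unfolding rank, so rank(T) ≥ 2. (Flattening ranks never certify an upper bound on CP rank; for that we must actually write T with 2 rank-1 terms.)
Upper bound — finding two terms. Write S_k = T[:,:,k] for the frontal slices: S₀ = [[-3, 3], [-9, 9]], S₁ = [[5, -1], [3, 3]].
If T = a₁ ⊗ b₁ ⊗ c₁ + a₂ ⊗ b₂ ⊗ c₂ then each S_k = c₁[k]·a₁b₁ᵀ + c₂[k]·a₂b₂ᵀ. S₀ and S₁ are linearly independent, so a₁b₁ᵀ and a₂b₂ᵀ must span the same plane of matrices: they are the rank-1 matrices of the form x·S₀ + y·S₁.
det(x·S₀ + y·S₁) is 18·xy + 18·y² = 18·(y)(x + y), vanishing at (x:y) = (1:0) and (1:-1).
M₁ = S₀ = [[-3, 3], [-9, 9]] = (-3)·[1, 3][1, -1]ᵀ and M₂ = S₀ − S₁ = [[-8, 4], [-12, 6]] = (-2)·[2, 3][2, -1]ᵀ, so take a₁ = [1, 3], b₁ = [1, -1], a₂ = [2, 3], b₂ = [2, -1].
Each slice is an integer combination of E₁ = a₁b₁ᵀ and E₂ = a₂b₂ᵀ: S₀ = −3·E₁, S₁ = −3·E₁ + 2·E₂; reading off coefficients, c₁ = [-3, -3] and c₂ = [0, 2].
Hence T = [1, 3] ⊗ [1, -1] ⊗ [-3, -3] + [2, 3] ⊗ [2, -1] ⊗ [0, 2], so rank(T) ≤ 2.
These bounds meet, so rank(T) = 2.
Check entry T[1,0,0] = -9: (3)·(1)·(-3) + (3)·(2)·(0) = -9.

2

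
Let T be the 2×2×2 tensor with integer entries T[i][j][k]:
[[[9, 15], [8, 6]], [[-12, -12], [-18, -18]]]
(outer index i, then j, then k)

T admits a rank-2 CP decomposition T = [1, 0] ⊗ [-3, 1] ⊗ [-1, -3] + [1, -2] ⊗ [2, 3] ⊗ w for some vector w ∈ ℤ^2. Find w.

w = [3, 3]

Subtract the known terms from T to get the rank-1 residual R = [1, -2] ⊗ [2, 3] ⊗ w, so R[i,j,k] = a[i]·b[j]·w[k]. Pick indices with nonzero a[0]·b[0] = (1)·(2) = 2. Only the fibre through (0,0,·) is needed: R[0,0,:] = T[0,0,:] − Σₗ aₗ[0]bₗ[0]cₗ = [9, 15] − (1)·(-3)·[-1, -3] = [6, 6]. Then w[k] = R[0,0,k] / 2 for each k, giving w = [6, 6] / 2 = [3, 3].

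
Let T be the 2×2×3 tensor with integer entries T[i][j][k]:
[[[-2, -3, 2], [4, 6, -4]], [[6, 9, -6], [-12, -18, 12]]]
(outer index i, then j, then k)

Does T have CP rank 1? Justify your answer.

Yes

If T = a ⊗ b ⊗ c then every fibre of T is a multiple of the corresponding factor, so read the factors off the fibres through the nonzero entry T[0,0,0] = -2.
The mode-1 fibre T[:,0,0] = [-2, 6] gives a = [1, -3] (primitive direction); the mode-2 fibre T[0,:,0] = [-2, 4] gives b = [1, -2]; then c[k] = T[0,0,k] / (a[0]·b[0]) = [-2, -3, 2] / 1 = [-2, -3, 2].
Expanding [1, -3] ⊗ [1, -2] ⊗ [-2, -3, 2] reproduces all 12 entries of T, so T = [1, -3] ⊗ [1, -2] ⊗ [-2, -3, 2] and rank(T) ≤ 1.
Equivalently every frontal slice T[:,:,k] is c[k] times the rank-1 matrix [1, -3] ⊗ [1, -2]. So T has rank 1 (it is nonzero).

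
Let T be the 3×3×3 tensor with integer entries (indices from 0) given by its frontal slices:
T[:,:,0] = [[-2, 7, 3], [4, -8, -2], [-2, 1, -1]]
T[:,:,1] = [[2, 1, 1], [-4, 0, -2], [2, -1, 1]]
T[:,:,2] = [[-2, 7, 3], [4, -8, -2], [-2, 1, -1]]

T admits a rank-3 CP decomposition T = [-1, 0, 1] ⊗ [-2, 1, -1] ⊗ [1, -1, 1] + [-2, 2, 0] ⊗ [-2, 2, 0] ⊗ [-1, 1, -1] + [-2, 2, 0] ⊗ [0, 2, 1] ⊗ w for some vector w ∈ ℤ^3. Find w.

w = [-1, -1, -1]

Subtract the known terms from T to get the rank-1 residual R = [-2, 2, 0] ⊗ [0, 2, 1] ⊗ w, so R[i,j,k] = a[i]·b[j]·w[k]. Pick indices with nonzero a[0]·b[1] = (-2)·(2) = -4. Only the fibre through (0,1,·) is needed: R[0,1,:] = T[0,1,:] − Σₗ aₗ[0]bₗ[1]cₗ = [7, 1, 7] − (-1)·(1)·[1, -1, 1] − (-2)·(2)·[-1, 1, -1] = [4, 4, 4]. Then w[k] = R[0,1,k] / -4 for each k, giving w = [4, 4, 4] / -4 = [-1, -1, -1].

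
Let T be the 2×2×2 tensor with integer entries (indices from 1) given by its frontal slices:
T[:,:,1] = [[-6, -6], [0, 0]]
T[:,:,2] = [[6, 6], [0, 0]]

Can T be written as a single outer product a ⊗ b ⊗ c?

The mode-1 fibre T[:,1,1] = [-6, 0] gives a = [1, 0] (primitive direction); the mode-2 fibre T[1,:,1] = [-6, -6] gives b = [1, 1]; then c[k] = T[1,1,k] / (a[1]·b[1]) = [-6, 6] / 1 = [-6, 6].
Expanding [1, 0] ⊗ [1, 1] ⊗ [-6, 6] reproduces all 8 entries of T, so T = [1, 0] ⊗ [1, 1] ⊗ [-6, 6] and rank(T) ≤ 1.
Equivalently every frontal slice T[:,:,k] is c[k] times the rank-1 matrix [1, 0] ⊗ [1, 1]. So T has rank 1 (it is nonzero).

Yes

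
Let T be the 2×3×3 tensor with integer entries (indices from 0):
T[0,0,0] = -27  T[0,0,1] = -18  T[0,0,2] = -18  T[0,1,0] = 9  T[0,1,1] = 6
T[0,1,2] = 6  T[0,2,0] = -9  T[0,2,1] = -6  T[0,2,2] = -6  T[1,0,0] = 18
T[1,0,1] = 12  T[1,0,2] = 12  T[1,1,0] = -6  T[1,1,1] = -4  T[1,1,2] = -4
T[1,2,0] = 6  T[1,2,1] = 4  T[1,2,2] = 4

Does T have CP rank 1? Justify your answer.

Yes

If T = a ⊗ b ⊗ c then every fibre of T is a multiple of the corresponding factor, so read the factors off the fibres through the nonzero entry T[0,0,0] = -27.
The mode-1 fibre T[:,0,0] = [-27, 18] gives a = [3, -2] (primitive direction); the mode-2 fibre T[0,:,0] = [-27, 9, -9] gives b = [3, -1, 1]; then c[k] = T[0,0,k] / (a[0]·b[0]) = [-27, -18, -18] / 9 = [-3, -2, -2].
Expanding [3, -2] ⊗ [3, -1, 1] ⊗ [-3, -2, -2] reproduces all 18 entries of T, so T = [3, -2] ⊗ [3, -1, 1] ⊗ [-3, -2, -2] and rank(T) ≤ 1.
Equivalently every frontal slice T[:,:,k] is c[k] times the rank-1 matrix [3, -2] ⊗ [3, -1, 1]. So T has rank 1 (it is nonzero).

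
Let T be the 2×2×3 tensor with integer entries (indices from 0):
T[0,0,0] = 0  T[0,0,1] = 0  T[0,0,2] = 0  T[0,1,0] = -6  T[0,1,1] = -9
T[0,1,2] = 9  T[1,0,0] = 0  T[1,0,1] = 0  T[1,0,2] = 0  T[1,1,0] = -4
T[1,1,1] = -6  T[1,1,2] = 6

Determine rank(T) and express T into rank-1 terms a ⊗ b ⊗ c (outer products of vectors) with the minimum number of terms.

Lower bound: T ≠ 0 (e.g. T[0,1,0] = -6), so rank(T) ≥ 1.
Upper bound: if T = a ⊗ b ⊗ c then every fibre of T is a multiple of the corresponding factor, so read the factors off the fibres through the nonzero entry T[0,1,0] = -6.
The mode-1 fibre T[:,1,0] = [-6, -4] gives a = [3, 2] (primitive direction); the mode-2 fibre T[0,:,0] = [0, -6] gives b = [0, 1]; then c[k] = T[0,1,k] / (a[0]·b[1]) = [-6, -9, 9] / 3 = [-2, -3, 3].
Expanding [3, 2] ⊗ [0, 1] ⊗ [-2, -3, 3] reproduces all 12 entries of T, so T = [3, 2] ⊗ [0, 1] ⊗ [-2, -3, 3] and rank(T) ≤ 1.
These bounds meet, so rank(T) = 1.
Check entry T[0,1,2] = 9: (3)·(1)·(3) = 9.

rank(T) = 1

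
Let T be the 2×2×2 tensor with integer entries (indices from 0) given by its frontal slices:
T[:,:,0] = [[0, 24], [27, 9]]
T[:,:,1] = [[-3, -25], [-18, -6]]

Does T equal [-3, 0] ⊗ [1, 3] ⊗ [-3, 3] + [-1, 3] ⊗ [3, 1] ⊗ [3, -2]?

Yes

Reconstruct entrywise from the claimed factors. For example, T[1,1,0] = 9 and Σₗ aₗ[1]bₗ[1]cₗ[0] = (0)·(3)·(-3) + (3)·(1)·(3) = 9; checking all 8 entries, every one matches. The claim holds.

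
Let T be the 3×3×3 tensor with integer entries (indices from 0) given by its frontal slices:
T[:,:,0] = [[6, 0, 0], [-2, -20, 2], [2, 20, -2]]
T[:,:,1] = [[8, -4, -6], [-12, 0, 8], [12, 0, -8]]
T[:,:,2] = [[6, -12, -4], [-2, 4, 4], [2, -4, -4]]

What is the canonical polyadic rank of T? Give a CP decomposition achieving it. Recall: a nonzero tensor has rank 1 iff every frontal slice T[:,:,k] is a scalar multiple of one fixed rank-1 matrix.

Lower bound: the mode-3 unfolding of T (rows indexed by k, columns by (i,j) = (0,0), (0,1), (0,2), (1,0), (1,1), (1,2), (2,0), (2,1), (2,2)) is [[6, 0, 0, -2, -20, 2, 2, 20, -2], [8, -4, -6, -12, 0, 8, 12, 0, -8], [6, -12, -4, -2, 4, 4, 2, -4, -4]].
There the 3×3 minor on rows k ∈ {0, 1, 2}, columns (i,j) ∈ {(0,0), (0,1), (0,2)} is det [[6, 0, 0], [8, -4, -6], [6, -12, -4]] = -336 ≠ 0, so this unfolding has rank ≥ 3; CP rank is at least every unfolding rank, so rank(T) ≥ 3. (Flattening ranks never certify an upper bound on CP rank; for that we must actually write T with 3 rank-1 terms.)
Upper bound: T is a sum of 3 rank-1 terms, T = [1, -2, 2] ⊗ [2, 2, -1] ⊗ [2, 2, 0] + [1, -1, 1] ⊗ [1, -2, -1] ⊗ [-2, 4, 4] + [1, 1, -1] ⊗ [1, -2, 0] ⊗ [4, 0, 2] (one valid choice — decompositions are not unique — normalised so each a, b is primitive with positive first nonzero entry; check it by expanding all entries), so rank(T) ≤ 3.
These bounds meet, so rank(T) = 3.

rank(T) = 3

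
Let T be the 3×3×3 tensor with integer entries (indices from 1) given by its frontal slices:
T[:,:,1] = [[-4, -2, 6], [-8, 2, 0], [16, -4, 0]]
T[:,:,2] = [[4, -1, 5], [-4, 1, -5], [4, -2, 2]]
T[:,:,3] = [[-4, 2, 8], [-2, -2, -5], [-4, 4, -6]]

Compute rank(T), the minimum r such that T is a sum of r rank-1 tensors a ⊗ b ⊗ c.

Lower bound: the mode-1 unfolding of T (rows indexed by i, columns by (j,k) = (1,1), (1,2), (1,3), (2,1), (2,2), (2,3), (3,1), (3,2), (3,3)) is [[-4, 4, -4, -2, -1, 2, 6, 5, 8], [-8, -4, -2, 2, 1, -2, 0, -5, -5], [16, 4, -4, -4, -2, 4, 0, 2, -6]].
There the 3×3 minor on rows i ∈ {1, 2, 3}, columns (j,k) ∈ {(1,1), (1,2), (1,3)} is det [[-4, 4, -4], [-8, -4, -2], [16, 4, -4]] = -480 ≠ 0, so this unfolding has rank ≥ 3; CP rank is at least every unfolding rank, so rank(T) ≥ 3. (Unfolding ranks only ever bound the CP rank from below — rank(T) can be strictly larger than all of them — so the matching upper bound has to come from an explicit 3-term decomposition.)
Upper bound: T is a sum of 3 rank-1 terms, T = (1, -1, 0) ⊗ (1, 0, 2) ⊗ (0, 2, 4) + (1, -1, 2) ⊗ (2, -1, 1) ⊗ (2, 1, -2) + (2, 1, -2) ⊗ (2, 0, -1) ⊗ (-2, 0, -1) (one valid choice — decompositions are not unique — normalised so each a, b is primitive with positive first nonzero entry; check it by expanding all entries), so rank(T) ≤ 3.
These bounds meet, so rank(T) = 3.

3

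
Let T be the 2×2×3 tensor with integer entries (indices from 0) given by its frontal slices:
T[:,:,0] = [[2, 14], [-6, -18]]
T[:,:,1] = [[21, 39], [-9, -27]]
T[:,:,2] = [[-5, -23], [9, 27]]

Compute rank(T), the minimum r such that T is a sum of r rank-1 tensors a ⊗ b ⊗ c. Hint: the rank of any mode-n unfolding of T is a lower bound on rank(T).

2

Lower bound: the mode-3 unfolding of T (rows indexed by k, columns by (i,j) = (0,0), (0,1), (1,0), (1,1)) is [[2, 14, -6, -18], [21, 39, -9, -27], [-5, -23, 9, 27]].
There the 2×2 minor on rows k ∈ {0, 1}, columns (i,j) ∈ {(0,0), (0,1)} is det [[2, 14], [21, 39]] = -216 ≠ 0, so this unfolding has rank ≥ 2; CP rank is at least every unfolding rank, so rank(T) ≥ 2. (Flattening ranks never certify an upper bound on CP rank; for that we must actually write T with 2 rank-1 terms.)
Upper bound — finding two terms. Write S_k = T[:,:,k] for the frontal slices: S₀ = [[2, 14], [-6, -18]], S₁ = [[21, 39], [-9, -27]], S₂ = [[-5, -23], [9, 27]].
If T = a₁ ⊗ b₁ ⊗ c₁ + a₂ ⊗ b₂ ⊗ c₂ then each S_k = c₁[k]·a₁b₁ᵀ + c₂[k]·a₂b₂ᵀ. S₀ and S₁ are linearly independent, so a₁b₁ᵀ and a₂b₂ᵀ must span the same plane of matrices: they are the rank-1 matrices of the form x·S₀ + y·S₁.
det(x·S₀ + y·S₁) is 48·x² − 72·xy − 216·y² = 24·(x − 3·y)(2·x + 3·y), vanishing at (x:y) = (3:1) and (3:-2).
M₁ = 3·S₀ + S₁ = [[27, 81], [-27, -81]] = 27·(1, -1)(1, 3)ᵀ and M₂ = 3·S₀ − 2·S₁ = [[-36, -36], [0, 0]] = (-36)·(1, 0)(1, 1)ᵀ, so take a₁ = (1, -1), b₁ = (1, 3), a₂ = (1, 0), b₂ = (1, 1).
Each slice is an integer combination of E₁ = a₁b₁ᵀ and E₂ = a₂b₂ᵀ: S₀ = 6·E₁ − 4·E₂, S₁ = 9·E₁ + 12·E₂, S₂ = −9·E₁ + 4·E₂; reading off coefficients, c₁ = (6, 9, -9) and c₂ = (-4, 12, 4).
Hence T = (1, -1) ⊗ (1, 3) ⊗ (6, 9, -9) + (1, 0) ⊗ (1, 1) ⊗ (-4, 12, 4), so rank(T) ≤ 2.
These bounds meet, so rank(T) = 2.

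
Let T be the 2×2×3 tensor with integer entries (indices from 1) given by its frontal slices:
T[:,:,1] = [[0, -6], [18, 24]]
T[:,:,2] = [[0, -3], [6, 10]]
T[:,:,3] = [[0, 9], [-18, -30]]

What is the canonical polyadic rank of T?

2

Lower bound: the mode-3 unfolding of T (rows indexed by k, columns by (i,j) = (1,1), (1,2), (2,1), (2,2)) is [[0, -6, 18, 24], [0, -3, 6, 10], [0, 9, -18, -30]].
There the 2×2 minor on rows k ∈ {1, 2}, columns (i,j) ∈ {(1,2), (2,1)} is det [[-6, 18], [-3, 6]] = 18 ≠ 0, so this unfolding has rank ≥ 2; CP rank is at least every unfolding rank, so rank(T) ≥ 2. (Unfolding ranks only ever bound the CP rank from below — rank(T) can be strictly larger than all of them — so the matching upper bound has to come from an explicit 2-term decomposition.)
Upper bound — finding two terms. Write S_k = T[:,:,k] for the frontal slices: S₁ = [[0, -6], [18, 24]], S₂ = [[0, -3], [6, 10]], S₃ = [[0, 9], [-18, -30]].
If T = a₁ ⊗ b₁ ⊗ c₁ + a₂ ⊗ b₂ ⊗ c₂ then each S_k = c₁[k]·a₁b₁ᵀ + c₂[k]·a₂b₂ᵀ. S₁ and S₂ are linearly independent, so a₁b₁ᵀ and a₂b₂ᵀ must span the same plane of matrices: they are the rank-1 matrices of the form x·S₁ + y·S₂.
det(x·S₁ + y·S₂) is 108·x² + 90·xy + 18·y² = 18·(2·x + y)(3·x + y), vanishing at (x:y) = (1:-2) and (1:-3).
M₁ = S₁ − 2·S₂ = [[0, 0], [6, 4]] = 2·[0, 1][3, 2]ᵀ and M₂ = S₁ − 3·S₂ = [[0, 3], [0, -6]] = 3·[1, -2][0, 1]ᵀ, so take a₁ = [0, 1], b₁ = [3, 2], a₂ = [1, -2], b₂ = [0, 1].
Each slice is an integer combination of E₁ = a₁b₁ᵀ and E₂ = a₂b₂ᵀ: S₁ = 6·E₁ − 6·E₂, S₂ = 2·E₁ − 3·E₂, S₃ = −6·E₁ + 9·E₂; reading off coefficients, c₁ = [6, 2, -6] and c₂ = [-6, -3, 9].
Hence T = [0, 1] ⊗ [3, 2] ⊗ [6, 2, -6] + [1, -2] ⊗ [0, 1] ⊗ [-6, -3, 9], so rank(T) ≤ 2.
These bounds meet, so rank(T) = 2.
Check entry T[2,1,2] = 6: (1)·(3)·(2) + (-2)·(0)·(-3) = 6.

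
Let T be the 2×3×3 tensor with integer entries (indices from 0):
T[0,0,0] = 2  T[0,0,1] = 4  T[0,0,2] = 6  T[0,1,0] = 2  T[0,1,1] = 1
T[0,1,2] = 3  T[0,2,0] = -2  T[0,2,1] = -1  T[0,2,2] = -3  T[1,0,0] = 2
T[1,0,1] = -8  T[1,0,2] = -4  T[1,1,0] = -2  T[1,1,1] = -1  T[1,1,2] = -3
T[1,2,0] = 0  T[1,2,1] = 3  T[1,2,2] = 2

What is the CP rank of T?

3

Lower bound: in the mode-2 unfolding of T (rows indexed by j, columns by (i,k)) the 3×3 minor on rows j ∈ {0, 1, 2}, columns (i,k) ∈ {(0,0), (0,1), (1,0)} is det [[2, 4, 2], [2, 1, -2], [-2, -1, 0]] = 12 ≠ 0, so that unfolding has rank ≥ 3 and hence rank(T) ≥ 3 (CP rank is at least every unfolding rank, though it can be larger).
Upper bound: T is a sum of 3 rank-1 terms, T = [0, 1] (x) [2, 0, -1] (x) [2, -2, 1] + [1, -1] (x) [1, 1, -1] (x) [2, 2, 4] + [1, -1] (x) [2, -1, 1] (x) [0, 1, 1] (one valid choice — decompositions are not unique — normalised so each a, b is primitive with positive first nonzero entry; check it by expanding all entries), so rank(T) ≤ 3.
These bounds meet, so rank(T) = 3.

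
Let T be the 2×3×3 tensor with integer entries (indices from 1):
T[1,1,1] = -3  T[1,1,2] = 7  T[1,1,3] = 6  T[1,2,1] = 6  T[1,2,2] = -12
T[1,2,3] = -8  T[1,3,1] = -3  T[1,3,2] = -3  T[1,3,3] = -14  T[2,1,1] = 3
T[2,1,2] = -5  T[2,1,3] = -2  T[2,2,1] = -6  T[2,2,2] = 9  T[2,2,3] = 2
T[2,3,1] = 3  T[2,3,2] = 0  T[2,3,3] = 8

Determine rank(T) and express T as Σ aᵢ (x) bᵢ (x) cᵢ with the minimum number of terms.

rank(T) = 2

Lower bound: in the mode-2 unfolding of T (rows indexed by j, columns by (i,k)) the 2×2 minor on rows j ∈ {1, 2}, columns (i,k) ∈ {(1,1), (1,2)} is det [[-3, 7], [6, -12]] = -6 ≠ 0, so that unfolding has rank ≥ 2 and hence rank(T) ≥ 2 (CP rank is at least every unfolding rank, though it can be larger).
Upper bound: with S_k = T[:,:,k], the two rank-1 terms a₁b₁ᵀ, a₂b₂ᵀ are the rank-1 members of the pencil x·S₁ + y·S₂.
The 2×2 minor of x·S₁ + y·S₂ on rows {1,2}, columns {1,2} is −3·xy + 3·y² = (-3)·(x − y)(y), vanishing at (x:y) = (1:1) and (1:0).
M₁ = S₁ + S₂ = [[4, -6, -6], [-2, 3, 3]] = [2, -1][2, -3, -3]ᵀ and M₂ = S₁ = [[-3, 6, -3], [3, -6, 3]] = (-3)·[1, -1][1, -2, 1]ᵀ, so take a₁ = [2, -1], b₁ = [2, -3, -3], a₂ = [1, -1], b₂ = [1, -2, 1].
Each slice is an integer combination of E₁ = a₁b₁ᵀ and E₂ = a₂b₂ᵀ: S₁ = −3·E₂, S₂ = E₁ + 3·E₂, S₃ = 2·E₁ − 2·E₂; reading off coefficients, c₁ = [0, 1, 2] and c₂ = [-3, 3, -2].
Hence T = [2, -1] (x) [2, -3, -3] (x) [0, 1, 2] + [1, -1] (x) [1, -2, 1] (x) [-3, 3, -2], so rank(T) ≤ 2.
These bounds meet, so rank(T) = 2.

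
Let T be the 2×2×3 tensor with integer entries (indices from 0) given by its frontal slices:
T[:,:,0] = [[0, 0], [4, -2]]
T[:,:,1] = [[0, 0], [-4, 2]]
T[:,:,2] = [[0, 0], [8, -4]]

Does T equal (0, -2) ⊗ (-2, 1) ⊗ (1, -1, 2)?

Yes

Reconstruct entrywise from the claimed factors. For example, T[0,1,1] = 0 and Σₗ aₗ[0]bₗ[1]cₗ[1] = (0)·(1)·(-1) = 0; checking all 12 entries, every one matches. The claim holds.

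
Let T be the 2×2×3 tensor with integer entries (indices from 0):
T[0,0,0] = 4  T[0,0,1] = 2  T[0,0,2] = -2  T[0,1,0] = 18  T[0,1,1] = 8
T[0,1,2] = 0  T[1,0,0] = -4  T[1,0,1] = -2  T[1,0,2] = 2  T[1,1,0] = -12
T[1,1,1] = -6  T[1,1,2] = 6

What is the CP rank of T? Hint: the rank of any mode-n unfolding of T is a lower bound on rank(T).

2

Lower bound: the mode-2 unfolding of T (rows indexed by j, columns by (i,k) = (0,0), (0,1), (0,2), (1,0), (1,1), (1,2)) is [[4, 2, -2, -4, -2, 2], [18, 8, 0, -12, -6, 6]].
There the 2×2 minor on rows j ∈ {0, 1}, columns (i,k) ∈ {(0,0), (0,1)} is det [[4, 2], [18, 8]] = -4 ≠ 0, so this unfolding has rank ≥ 2; CP rank is at least every unfolding rank, so rank(T) ≥ 2. (Unfolding ranks only ever bound the CP rank from below — rank(T) can be strictly larger than all of them — so the matching upper bound has to come from an explicit 2-term decomposition.)
Upper bound — finding two terms. Write S_k = T[:,:,k] for the frontal slices: S₀ = [[4, 18], [-4, -12]], S₁ = [[2, 8], [-2, -6]], S₂ = [[-2, 0], [2, 6]].
If T = a₁ ∘ b₁ ∘ c₁ + a₂ ∘ b₂ ∘ c₂ then each S_k = c₁[k]·a₁b₁ᵀ + c₂[k]·a₂b₂ᵀ. S₀ and S₁ are linearly independent, so a₁b₁ᵀ and a₂b₂ᵀ must span the same plane of matrices: they are the rank-1 matrices of the form x·S₀ + y·S₁.
det(x·S₀ + y·S₁) is 24·x² + 20·xy + 4·y² = 4·(2·x + y)(3·x + y), vanishing at (x:y) = (1:-2) and (1:-3).
M₁ = S₀ − 2·S₁ = [[0, 2], [0, 0]] = 2·[1, 0][0, 1]ᵀ and M₂ = S₀ − 3·S₁ = [[-2, -6], [2, 6]] = (-2)·[1, -1][1, 3]ᵀ, so take a₁ = [1, 0], b₁ = [0, 1], a₂ = [1, -1], b₂ = [1, 3].
Each slice is an integer combination of E₁ = a₁b₁ᵀ and E₂ = a₂b₂ᵀ: S₀ = 6·E₁ + 4·E₂, S₁ = 2·E₁ + 2·E₂, S₂ = 6·E₁ − 2·E₂; reading off coefficients, c₁ = [6, 2, 6] and c₂ = [4, 2, -2].
Hence T = [1, 0] ∘ [0, 1] ∘ [6, 2, 6] + [1, -1] ∘ [1, 3] ∘ [4, 2, -2], so rank(T) ≤ 2.
These bounds meet, so rank(T) = 2.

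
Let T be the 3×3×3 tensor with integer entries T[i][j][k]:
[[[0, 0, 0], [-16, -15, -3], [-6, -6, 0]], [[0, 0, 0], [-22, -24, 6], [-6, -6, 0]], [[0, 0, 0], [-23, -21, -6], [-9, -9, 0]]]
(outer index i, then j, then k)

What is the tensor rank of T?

2

Lower bound: the mode-2 unfolding of T (rows indexed by j, columns by (i,k) = (0,0), (0,1), (0,2), (1,0), (1,1), (1,2), (2,0), (2,1), (2,2)) is [[0, 0, 0, 0, 0, 0, 0, 0, 0], [-16, -15, -3, -22, -24, 6, -23, -21, -6], [-6, -6, 0, -6, -6, 0, -9, -9, 0]].
There the 2×2 minor on rows j ∈ {1, 2}, columns (i,k) ∈ {(0,0), (0,1)} is det [[-16, -15], [-6, -6]] = 6 ≠ 0, so this unfolding has rank ≥ 2; CP rank is at least every unfolding rank, so rank(T) ≥ 2. (Unfolding ranks only ever bound the CP rank from below — rank(T) can be strictly larger than all of them — so the matching upper bound has to come from an explicit 2-term decomposition.)
Upper bound — finding two terms. Write S_k = T[:,:,k] for the frontal slices: S₀ = [[0, -16, -6], [0, -22, -6], [0, -23, -9]], S₁ = [[0, -15, -6], [0, -24, -6], [0, -21, -9]], S₂ = [[0, -3, 0], [0, 6, 0], [0, -6, 0]].
If T = a₁ ⊗ b₁ ⊗ c₁ + a₂ ⊗ b₂ ⊗ c₂ then each S_k = c₁[k]·a₁b₁ᵀ + c₂[k]·a₂b₂ᵀ. S₀ and S₁ are linearly independent, so a₁b₁ᵀ and a₂b₂ᵀ must span the same plane of matrices: they are the rank-1 matrices of the form x·S₀ + y·S₁.
The 2×2 minor of x·S₀ + y·S₁ on rows {0,1}, columns {1,2} is −36·x² − 90·xy − 54·y² = (-18)·(2·x + 3·y)(x + y), vanishing at (x:y) = (3:-2) and (1:-1).
M₁ = 3·S₀ − 2·S₁ = [[0, -18, -6], [0, -18, -6], [0, -27, -9]] = (-3)·[2, 2, 3][0, 3, 1]ᵀ and M₂ = S₀ − S₁ = [[0, -1, 0], [0, 2, 0], [0, -2, 0]] = −[1, -2, 2][0, 1, 0]ᵀ, so take a₁ = [2, 2, 3], b₁ = [0, 3, 1], a₂ = [1, -2, 2], b₂ = [0, 1, 0].
Each slice is an integer combination of E₁ = a₁b₁ᵀ and E₂ = a₂b₂ᵀ: S₀ = −3·E₁ + 2·E₂, S₁ = −3·E₁ + 3·E₂, S₂ = −3·E₂; reading off coefficients, c₁ = [-3, -3, 0] and c₂ = [2, 3, -3].
Hence T = [2, 2, 3] ⊗ [0, 3, 1] ⊗ [-3, -3, 0] + [1, -2, 2] ⊗ [0, 1, 0] ⊗ [2, 3, -3], so rank(T) ≤ 2.
These bounds meet, so rank(T) = 2.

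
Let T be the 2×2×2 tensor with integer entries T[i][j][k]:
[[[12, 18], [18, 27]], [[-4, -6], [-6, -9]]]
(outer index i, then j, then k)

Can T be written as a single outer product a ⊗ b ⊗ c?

If T = a ⊗ b ⊗ c then every fibre of T is a multiple of the corresponding factor, so read the factors off the fibres through the nonzero entry T[0,0,0] = 12.
The mode-1 fibre T[:,0,0] = [12, -4] gives a = [3, -1] (primitive direction); the mode-2 fibre T[0,:,0] = [12, 18] gives b = [2, 3]; then c[k] = T[0,0,k] / (a[0]·b[0]) = [12, 18] / 6 = [2, 3].
Expanding [3, -1] ⊗ [2, 3] ⊗ [2, 3] reproduces all 8 entries of T, so T = [3, -1] ⊗ [2, 3] ⊗ [2, 3] and rank(T) ≤ 1.
Equivalently every frontal slice T[:,:,k] is c[k] times the rank-1 matrix [3, -1] ⊗ [2, 3]. So T has rank 1 (it is nonzero).

Yes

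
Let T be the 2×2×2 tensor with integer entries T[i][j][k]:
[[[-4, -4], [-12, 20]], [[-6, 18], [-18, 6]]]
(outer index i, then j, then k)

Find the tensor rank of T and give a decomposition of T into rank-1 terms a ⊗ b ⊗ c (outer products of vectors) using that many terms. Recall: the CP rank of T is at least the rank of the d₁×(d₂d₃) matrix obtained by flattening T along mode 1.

Lower bound: the mode-3 unfolding of T (rows indexed by k, columns by (i,j) = (0,0), (0,1), (1,0), (1,1)) is [[-4, -12, -6, -18], [-4, 20, 18, 6]].
There the 2×2 minor on rows k ∈ {0, 1}, columns (i,j) ∈ {(0,0), (0,1)} is det [[-4, -12], [-4, 20]] = -128 ≠ 0, so this unfolding has rank ≥ 2; CP rank is at least every unfolding rank, so rank(T) ≥ 2. (This is only a lower bound: in general the CP rank may exceed every unfolding rank, so we still need to exhibit 2 rank-1 terms summing to T.)
Upper bound — finding two terms. Write S_k = T[:,:,k] for the frontal slices: S₀ = [[-4, -12], [-6, -18]], S₁ = [[-4, 20], [18, 6]].
If T = a₁ ⊗ b₁ ⊗ c₁ + a₂ ⊗ b₂ ⊗ c₂ then each S_k = c₁[k]·a₁b₁ᵀ + c₂[k]·a₂b₂ᵀ. S₀ and S₁ are linearly independent, so a₁b₁ᵀ and a₂b₂ᵀ must span the same plane of matrices: they are the rank-1 matrices of the form x·S₀ + y·S₁.
det(x·S₀ + y·S₁) is 384·xy − 384·y² = 384·(x − y)(y), vanishing at (x:y) = (1:1) and (1:0).
M₁ = S₀ + S₁ = [[-8, 8], [12, -12]] = (-4)·[2, -3][1, -1]ᵀ and M₂ = S₀ = [[-4, -12], [-6, -18]] = (-2)·[2, 3][1, 3]ᵀ, so take a₁ = [2, -3], b₁ = [1, -1], a₂ = [2, 3], b₂ = [1, 3].
Each slice is an integer combination of E₁ = a₁b₁ᵀ and E₂ = a₂b₂ᵀ: S₀ = −2·E₂, S₁ = −4·E₁ + 2·E₂; reading off coefficients, c₁ = [0, -4] and c₂ = [-2, 2].
Hence T = [2, -3] ⊗ [1, -1] ⊗ [0, -4] + [2, 3] ⊗ [1, 3] ⊗ [-2, 2], so rank(T) ≤ 2.
These bounds meet, so rank(T) = 2.

rank(T) = 2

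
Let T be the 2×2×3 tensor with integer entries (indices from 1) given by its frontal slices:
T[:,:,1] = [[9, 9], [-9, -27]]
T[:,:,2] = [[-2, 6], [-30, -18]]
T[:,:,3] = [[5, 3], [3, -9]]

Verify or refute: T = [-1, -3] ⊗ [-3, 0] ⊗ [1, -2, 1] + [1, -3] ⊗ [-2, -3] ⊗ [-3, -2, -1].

Yes

Reconstruct entrywise from the claimed factors. For example, T[2,2,2] = -18 and Σₗ aₗ[2]bₗ[2]cₗ[2] = (-3)·(0)·(-2) + (-3)·(-3)·(-2) = -18; checking all 12 entries, every one matches. The claim holds.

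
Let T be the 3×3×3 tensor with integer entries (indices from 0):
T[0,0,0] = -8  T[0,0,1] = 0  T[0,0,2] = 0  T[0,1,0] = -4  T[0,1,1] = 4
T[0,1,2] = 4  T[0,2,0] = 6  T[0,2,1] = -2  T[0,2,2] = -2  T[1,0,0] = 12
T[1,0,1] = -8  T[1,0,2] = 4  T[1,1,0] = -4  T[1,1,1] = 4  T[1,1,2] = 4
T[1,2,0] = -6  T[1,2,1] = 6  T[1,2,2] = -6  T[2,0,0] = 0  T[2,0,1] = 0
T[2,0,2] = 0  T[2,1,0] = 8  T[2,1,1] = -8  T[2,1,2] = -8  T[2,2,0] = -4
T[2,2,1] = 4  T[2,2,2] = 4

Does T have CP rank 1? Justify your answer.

The mode-2 unfolding of T (rows indexed by j, columns by (i,k) = (0,0), (0,1), (0,2), (1,0), (1,1), (1,2), (2,0), (2,1), (2,2)) is [[-8, 0, 0, 12, -8, 4, 0, 0, 0], [-4, 4, 4, -4, 4, 4, 8, -8, -8], [6, -2, -2, -6, 6, -6, -4, 4, 4]].
There the 3×3 minor on rows j ∈ {0, 1, 2}, columns (i,k) ∈ {(0,0), (0,1), (1,0)} is det [[-8, 0, 12], [-4, 4, -4], [6, -2, -6]] = 64 ≠ 0, so this unfolding has rank ≥ 3; CP rank is at least every unfolding rank, so rank(T) ≥ 3.
In particular rank(T) ≥ 3 > 1, so T is not rank-1.

No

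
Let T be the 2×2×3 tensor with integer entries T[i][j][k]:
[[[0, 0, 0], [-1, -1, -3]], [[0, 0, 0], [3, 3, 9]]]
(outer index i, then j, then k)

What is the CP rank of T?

1

Lower bound: T ≠ 0 (e.g. T[0,1,0] = -1), so rank(T) ≥ 1.
Upper bound: if T = a (x) b (x) c then every fibre of T is a multiple of the corresponding factor, so read the factors off the fibres through the nonzero entry T[0,1,0] = -1.
The mode-1 fibre T[:,1,0] = [-1, 3] gives a = (1, -3) (primitive direction); the mode-2 fibre T[0,:,0] = [0, -1] gives b = (0, 1); then c[k] = T[0,1,k] / (a[0]·b[1]) = [-1, -1, -3] / 1 = (-1, -1, -3).
Expanding (1, -3) (x) (0, 1) (x) (-1, -1, -3) reproduces all 12 entries of T, so T = (1, -3) (x) (0, 1) (x) (-1, -1, -3) and rank(T) ≤ 1.
These bounds meet, so rank(T) = 1.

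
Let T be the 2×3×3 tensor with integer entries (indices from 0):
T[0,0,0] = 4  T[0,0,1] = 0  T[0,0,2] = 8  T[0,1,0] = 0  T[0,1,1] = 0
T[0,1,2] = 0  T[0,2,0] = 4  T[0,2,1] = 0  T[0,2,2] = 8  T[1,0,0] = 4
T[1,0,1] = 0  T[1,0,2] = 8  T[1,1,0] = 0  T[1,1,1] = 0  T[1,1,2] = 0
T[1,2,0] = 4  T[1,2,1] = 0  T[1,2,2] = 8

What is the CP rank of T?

Lower bound: T ≠ 0 (e.g. T[0,0,0] = 4), so rank(T) ≥ 1.
Upper bound: if T = a ⊗ b ⊗ c then every fibre of T is a multiple of the corresponding factor, so read the factors off the fibres through the nonzero entry T[0,0,0] = 4.
The mode-1 fibre T[:,0,0] = [4, 4] gives a = [1, 1] (primitive direction); the mode-2 fibre T[0,:,0] = [4, 0, 4] gives b = [1, 0, 1]; then c[k] = T[0,0,k] / (a[0]·b[0]) = [4, 0, 8] / 1 = [4, 0, 8].
Expanding [1, 1] ⊗ [1, 0, 1] ⊗ [4, 0, 8] reproduces all 18 entries of T, so T = [1, 1] ⊗ [1, 0, 1] ⊗ [4, 0, 8] and rank(T) ≤ 1.
These bounds meet, so rank(T) = 1.

1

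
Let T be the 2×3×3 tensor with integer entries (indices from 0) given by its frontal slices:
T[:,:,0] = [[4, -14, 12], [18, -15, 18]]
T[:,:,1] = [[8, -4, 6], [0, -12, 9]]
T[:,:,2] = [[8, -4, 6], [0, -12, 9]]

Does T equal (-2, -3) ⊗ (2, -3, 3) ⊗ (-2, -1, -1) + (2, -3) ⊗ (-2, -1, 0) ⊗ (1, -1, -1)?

Yes

Reconstruct entrywise from the claimed factors. For example, T[0,1,1] = -4 and Σₗ aₗ[0]bₗ[1]cₗ[1] = (-2)·(-3)·(-1) + (2)·(-1)·(-1) = -4; checking all 18 entries, every one matches. The claim holds.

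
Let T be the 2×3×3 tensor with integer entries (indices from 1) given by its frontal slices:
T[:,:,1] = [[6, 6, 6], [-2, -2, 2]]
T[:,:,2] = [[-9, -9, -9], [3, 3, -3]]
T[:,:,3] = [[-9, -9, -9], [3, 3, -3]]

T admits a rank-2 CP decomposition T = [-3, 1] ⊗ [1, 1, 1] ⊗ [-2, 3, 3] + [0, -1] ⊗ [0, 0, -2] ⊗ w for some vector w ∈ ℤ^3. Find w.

w = [2, -3, -3]

Subtract the known terms from T to get the rank-1 residual R = [0, -1] ⊗ [0, 0, -2] ⊗ w, so R[i,j,k] = a[i]·b[j]·w[k]. Pick indices with nonzero a[2]·b[3] = (-1)·(-2) = 2. Only the fibre through (2,3,·) is needed: R[2,3,:] = T[2,3,:] − Σₗ aₗ[2]bₗ[3]cₗ = [2, -3, -3] − (1)·(1)·[-2, 3, 3] = [4, -6, -6]. Then w[k] = R[2,3,k] / 2 for each k, giving w = [4, -6, -6] / 2 = [2, -3, -3].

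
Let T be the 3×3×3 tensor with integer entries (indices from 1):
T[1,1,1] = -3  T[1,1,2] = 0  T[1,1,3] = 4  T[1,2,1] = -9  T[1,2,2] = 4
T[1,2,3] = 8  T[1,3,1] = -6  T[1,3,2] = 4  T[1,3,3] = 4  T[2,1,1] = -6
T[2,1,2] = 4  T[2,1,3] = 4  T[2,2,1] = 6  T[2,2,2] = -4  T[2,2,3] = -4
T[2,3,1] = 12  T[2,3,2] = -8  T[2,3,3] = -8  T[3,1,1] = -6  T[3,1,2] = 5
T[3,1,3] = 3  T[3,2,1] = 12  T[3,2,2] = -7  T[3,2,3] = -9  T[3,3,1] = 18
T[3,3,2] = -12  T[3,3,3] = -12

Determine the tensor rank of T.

2

Lower bound: the mode-3 unfolding of T (rows indexed by k, columns by (i,j) = (1,1), (1,2), (1,3), (2,1), (2,2), (2,3), (3,1), (3,2), (3,3)) is [[-3, -9, -6, -6, 6, 12, -6, 12, 18], [0, 4, 4, 4, -4, -8, 5, -7, -12], [4, 8, 4, 4, -4, -8, 3, -9, -12]].
There the 2×2 minor on rows k ∈ {1, 2}, columns (i,j) ∈ {(1,1), (1,2)} is det [[-3, -9], [0, 4]] = -12 ≠ 0, so this unfolding has rank ≥ 2; CP rank is at least every unfolding rank, so rank(T) ≥ 2. (Unfolding ranks only ever bound the CP rank from below — rank(T) can be strictly larger than all of them — so the matching upper bound has to come from an explicit 2-term decomposition.)
Upper bound — finding two terms. Write S_k = T[:,:,k] for the frontal slices: S₁ = [[-3, -9, -6], [-6, 6, 12], [-6, 12, 18]], S₂ = [[0, 4, 4], [4, -4, -8], [5, -7, -12]], S₃ = [[4, 8, 4], [4, -4, -8], [3, -9, -12]].
If T = a₁ ∘ b₁ ∘ c₁ + a₂ ∘ b₂ ∘ c₂ then each S_k = c₁[k]·a₁b₁ᵀ + c₂[k]·a₂b₂ᵀ. S₁ and S₂ are linearly independent, so a₁b₁ᵀ and a₂b₂ᵀ must span the same plane of matrices: they are the rank-1 matrices of the form x·S₁ + y·S₂.
The 2×2 minor of x·S₁ + y·S₂ on rows {1,2}, columns {1,2} is −72·x² + 72·xy − 16·y² = (-8)·(3·x − 2·y)(3·x − y), vanishing at (x:y) = (2:3) and (1:3).
M₁ = 2·S₁ + 3·S₂ = [[-6, -6, 0], [0, 0, 0], [3, 3, 0]] = (-3)·[2, 0, -1][1, 1, 0]ᵀ and M₂ = S₁ + 3·S₂ = [[-3, 3, 6], [6, -6, -12], [9, -9, -18]] = (-3)·[1, -2, -3][1, -1, -2]ᵀ, so take a₁ = [2, 0, -1], b₁ = [1, 1, 0], a₂ = [1, -2, -3], b₂ = [1, -1, -2].
Each slice is an integer combination of E₁ = a₁b₁ᵀ and E₂ = a₂b₂ᵀ: S₁ = −3·E₁ + 3·E₂, S₂ = E₁ − 2·E₂, S₃ = 3·E₁ − 2·E₂; reading off coefficients, c₁ = [-3, 1, 3] and c₂ = [3, -2, -2].
Hence T = [2, 0, -1] ∘ [1, 1, 0] ∘ [-3, 1, 3] + [1, -2, -3] ∘ [1, -1, -2] ∘ [3, -2, -2], so rank(T) ≤ 2.
These bounds meet, so rank(T) = 2.
Check entry T[1,2,3] = 8: (2)·(1)·(3) + (1)·(-1)·(-2) = 8.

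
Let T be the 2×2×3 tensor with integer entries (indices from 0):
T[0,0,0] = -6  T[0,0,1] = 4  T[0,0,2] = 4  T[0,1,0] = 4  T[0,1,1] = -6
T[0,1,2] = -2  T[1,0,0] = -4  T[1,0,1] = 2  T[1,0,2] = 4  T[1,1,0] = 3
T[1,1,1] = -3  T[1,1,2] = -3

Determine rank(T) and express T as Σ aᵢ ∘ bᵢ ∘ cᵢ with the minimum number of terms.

rank(T) = 3

Lower bound: the mode-3 unfolding of T (rows indexed by k, columns by (i,j) = (0,0), (0,1), (1,0), (1,1)) is [[-6, 4, -4, 3], [4, -6, 2, -3], [4, -2, 4, -3]].
There the 3×3 minor on rows k ∈ {0, 1, 2}, columns (i,j) ∈ {(0,0), (0,1), (1,0)} is det [[-6, 4, -4], [4, -6, 2], [4, -2, 4]] = 24 ≠ 0, so this unfolding has rank ≥ 3; CP rank is at least every unfolding rank, so rank(T) ≥ 3. (Flattening ranks never certify an upper bound on CP rank; for that we must actually write T with 3 rank-1 terms.)
Upper bound: T is a sum of 3 rank-1 terms, T = (1, 1) ∘ (1, -1) ∘ (-2, 0, 4) + (2, 1) ∘ (1, -1) ∘ (0, 4, -2) + (2, 1) ∘ (2, -1) ∘ (-1, -1, 1) (one valid choice — decompositions are not unique — normalised so each a, b is primitive with positive first nonzero entry; check it by expanding all entries), so rank(T) ≤ 3.
These bounds meet, so rank(T) = 3.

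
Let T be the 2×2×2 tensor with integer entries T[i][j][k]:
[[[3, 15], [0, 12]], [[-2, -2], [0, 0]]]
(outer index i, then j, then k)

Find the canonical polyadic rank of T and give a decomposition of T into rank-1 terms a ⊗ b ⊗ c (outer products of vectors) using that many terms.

rank(T) = 2

Lower bound: the mode-1 unfolding of T (rows indexed by i, columns by (j,k) = (0,0), (0,1), (1,0), (1,1)) is [[3, 15, 0, 12], [-2, -2, 0, 0]].
There the 2×2 minor on rows i ∈ {0, 1}, columns (j,k) ∈ {(0,0), (0,1)} is det [[3, 15], [-2, -2]] = 24 ≠ 0, so this unfolding has rank ≥ 2; CP rank is at least every unfolding rank, so rank(T) ≥ 2. (Flattening ranks never certify an upper bound on CP rank; for that we must actually write T with 2 rank-1 terms.)
Upper bound — finding two terms. Write S_k = T[:,:,k] for the frontal slices: S₀ = [[3, 0], [-2, 0]], S₁ = [[15, 12], [-2, 0]].
If T = a₁ ⊗ b₁ ⊗ c₁ + a₂ ⊗ b₂ ⊗ c₂ then each S_k = c₁[k]·a₁b₁ᵀ + c₂[k]·a₂b₂ᵀ. S₀ and S₁ are linearly independent, so a₁b₁ᵀ and a₂b₂ᵀ must span the same plane of matrices: they are the rank-1 matrices of the form x·S₀ + y·S₁.
det(x·S₀ + y·S₁) is 24·xy + 24·y² = 24·(y)(x + y), vanishing at (x:y) = (1:0) and (1:-1).
M₁ = S₀ = [[3, 0], [-2, 0]] = [3, -2][1, 0]ᵀ and M₂ = S₀ − S₁ = [[-12, -12], [0, 0]] = (-12)·[1, 0][1, 1]ᵀ, so take a₁ = [3, -2], b₁ = [1, 0], a₂ = [1, 0], b₂ = [1, 1].
Each slice is an integer combination of E₁ = a₁b₁ᵀ and E₂ = a₂b₂ᵀ: S₀ = E₁, S₁ = E₁ + 12·E₂; reading off coefficients, c₁ = [1, 1] and c₂ = [0, 12].
Hence T = [3, -2] ⊗ [1, 0] ⊗ [1, 1] + [1, 0] ⊗ [1, 1] ⊗ [0, 12], so rank(T) ≤ 2.
These bounds meet, so rank(T) = 2.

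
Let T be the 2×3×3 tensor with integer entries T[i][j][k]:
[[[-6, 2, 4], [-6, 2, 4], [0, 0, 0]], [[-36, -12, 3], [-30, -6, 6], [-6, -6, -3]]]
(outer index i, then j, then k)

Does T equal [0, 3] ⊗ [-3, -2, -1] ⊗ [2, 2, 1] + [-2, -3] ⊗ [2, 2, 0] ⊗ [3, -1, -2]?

Reconstruct entry (0,0,0) from the claimed factors: Σₗ aₗ[0]bₗ[0]cₗ[0] = (0)·(-3)·(2) + (-2)·(2)·(3) = -12, but T[0,0,0] = -6. The claim is false.

No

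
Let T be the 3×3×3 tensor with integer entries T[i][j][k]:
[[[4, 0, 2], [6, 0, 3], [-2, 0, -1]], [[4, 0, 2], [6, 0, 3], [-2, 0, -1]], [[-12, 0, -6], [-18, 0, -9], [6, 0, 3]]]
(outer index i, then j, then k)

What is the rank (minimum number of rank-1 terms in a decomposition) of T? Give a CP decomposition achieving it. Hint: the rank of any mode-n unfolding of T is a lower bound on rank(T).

Lower bound: T ≠ 0 (e.g. T[0,0,0] = 4), so rank(T) ≥ 1.
Upper bound: if T = a ⊗ b ⊗ c then every fibre of T is a multiple of the corresponding factor, so read the factors off the fibres through the nonzero entry T[0,0,0] = 4.
The mode-1 fibre T[:,0,0] = [4, 4, -12] gives a = [1, 1, -3] (primitive direction); the mode-2 fibre T[0,:,0] = [4, 6, -2] gives b = [2, 3, -1]; then c[k] = T[0,0,k] / (a[0]·b[0]) = [4, 0, 2] / 2 = [2, 0, 1].
Expanding [1, 1, -3] ⊗ [2, 3, -1] ⊗ [2, 0, 1] reproduces all 27 entries of T, so T = [1, 1, -3] ⊗ [2, 3, -1] ⊗ [2, 0, 1] and rank(T) ≤ 1.
These bounds meet, so rank(T) = 1.

rank(T) = 1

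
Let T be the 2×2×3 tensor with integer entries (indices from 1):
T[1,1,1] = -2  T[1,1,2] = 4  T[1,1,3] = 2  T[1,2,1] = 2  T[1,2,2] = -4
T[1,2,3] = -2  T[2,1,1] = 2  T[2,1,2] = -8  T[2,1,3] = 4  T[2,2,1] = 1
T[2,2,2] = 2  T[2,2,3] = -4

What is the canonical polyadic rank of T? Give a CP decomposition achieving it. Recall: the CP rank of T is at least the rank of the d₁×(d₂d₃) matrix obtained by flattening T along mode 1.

rank(T) = 3

Lower bound: the mode-3 unfolding of T (rows indexed by k, columns by (i,j) = (1,1), (1,2), (2,1), (2,2)) is [[-2, 2, 2, 1], [4, -4, -8, 2], [2, -2, 4, -4]].
There the 3×3 minor on rows k ∈ {1, 2, 3}, columns (i,j) ∈ {(1,1), (2,1), (2,2)} is det [[-2, 2, 1], [4, -8, 2], [2, 4, -4]] = 24 ≠ 0, so this unfolding has rank ≥ 3; CP rank is at least every unfolding rank, so rank(T) ≥ 3. (Unfolding ranks only ever bound the CP rank from below — rank(T) can be strictly larger than all of them — so the matching upper bound has to come from an explicit 3-term decomposition.)
Upper bound: T is a sum of 3 rank-1 terms, T = [0, 1] ⊗ [2, 1] ⊗ [1, -2, 0] + [1, -2] ⊗ [1, -1] ⊗ [0, 2, -2] + [1, 0] ⊗ [1, -1] ⊗ [-2, 2, 4] (one valid choice — decompositions are not unique — normalised so each a, b is primitive with positive first nonzero entry; check it by expanding all entries), so rank(T) ≤ 3.
These bounds meet, so rank(T) = 3.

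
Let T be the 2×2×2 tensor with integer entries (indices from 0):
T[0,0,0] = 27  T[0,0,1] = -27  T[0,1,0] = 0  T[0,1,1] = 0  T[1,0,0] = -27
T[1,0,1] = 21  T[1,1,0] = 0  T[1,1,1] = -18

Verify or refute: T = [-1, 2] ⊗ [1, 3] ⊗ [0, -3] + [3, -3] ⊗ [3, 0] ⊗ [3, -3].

Reconstruct entry (0,0,1) from the claimed factors: Σₗ aₗ[0]bₗ[0]cₗ[1] = (-1)·(1)·(-3) + (3)·(3)·(-3) = -24, but T[0,0,1] = -27. The claim is false.

No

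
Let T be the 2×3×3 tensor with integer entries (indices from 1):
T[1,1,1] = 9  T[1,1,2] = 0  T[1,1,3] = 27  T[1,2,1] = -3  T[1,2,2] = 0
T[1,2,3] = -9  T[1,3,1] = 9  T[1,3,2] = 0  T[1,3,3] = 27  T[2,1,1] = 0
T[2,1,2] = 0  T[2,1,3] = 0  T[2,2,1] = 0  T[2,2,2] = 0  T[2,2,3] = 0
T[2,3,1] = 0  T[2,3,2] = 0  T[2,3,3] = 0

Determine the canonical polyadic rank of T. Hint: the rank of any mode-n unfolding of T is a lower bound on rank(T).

Lower bound: T ≠ 0 (e.g. T[1,1,1] = 9), so rank(T) ≥ 1.
Upper bound: the mode-1 fibre T[:,1,1] = [9, 0] gives a = (1, 0) (primitive direction); the mode-2 fibre T[1,:,1] = [9, -3, 9] gives b = (3, -1, 3); then c[k] = T[1,1,k] / (a[1]·b[1]) = [9, 0, 27] / 3 = (3, 0, 9).
Expanding (1, 0) ⊗ (3, -1, 3) ⊗ (3, 0, 9) reproduces all 18 entries of T, so T = (1, 0) ⊗ (3, -1, 3) ⊗ (3, 0, 9) and rank(T) ≤ 1.
These bounds meet, so rank(T) = 1.

1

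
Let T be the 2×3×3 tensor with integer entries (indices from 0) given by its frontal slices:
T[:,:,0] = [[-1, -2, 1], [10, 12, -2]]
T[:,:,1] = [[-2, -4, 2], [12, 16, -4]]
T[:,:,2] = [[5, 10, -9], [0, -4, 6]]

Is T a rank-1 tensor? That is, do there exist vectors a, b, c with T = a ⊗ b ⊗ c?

The mode-3 unfolding of T (rows indexed by k, columns by (i,j) = (0,0), (0,1), (0,2), (1,0), (1,1), (1,2)) is [[-1, -2, 1, 10, 12, -2], [-2, -4, 2, 12, 16, -4], [5, 10, -9, 0, -4, 6]].
There the 3×3 minor on rows k ∈ {0, 1, 2}, columns (i,j) ∈ {(0,0), (0,2), (1,0)} is det [[-1, 1, 10], [-2, 2, 12], [5, -9, 0]] = 32 ≠ 0, so this unfolding has rank ≥ 3; CP rank is at least every unfolding rank, so rank(T) ≥ 3.
In particular rank(T) ≥ 3 > 1, so T is not rank-1.

No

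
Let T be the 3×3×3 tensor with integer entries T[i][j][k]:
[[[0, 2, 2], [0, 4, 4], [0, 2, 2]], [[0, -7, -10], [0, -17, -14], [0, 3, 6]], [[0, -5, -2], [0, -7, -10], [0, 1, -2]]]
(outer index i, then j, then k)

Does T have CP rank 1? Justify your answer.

No

The mode-2 unfolding of T (rows indexed by j, columns by (i,k) = (0,0), (0,1), (0,2), (1,0), (1,1), (1,2), (2,0), (2,1), (2,2)) is [[0, 2, 2, 0, -7, -10, 0, -5, -2], [0, 4, 4, 0, -17, -14, 0, -7, -10], [0, 2, 2, 0, 3, 6, 0, 1, -2]].
There the 3×3 minor on rows j ∈ {0, 1, 2}, columns (i,k) ∈ {(0,1), (1,1), (1,2)} is det [[2, -7, -10], [4, -17, -14], [2, 3, 6]] = -216 ≠ 0, so this unfolding has rank ≥ 3; CP rank is at least every unfolding rank, so rank(T) ≥ 3.
In particular rank(T) ≥ 3 > 1, so T is not rank-1.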